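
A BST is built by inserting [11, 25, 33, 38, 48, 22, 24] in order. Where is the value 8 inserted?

Starting tree (level order): [11, None, 25, 22, 33, None, 24, None, 38, None, None, None, 48]
Insertion path: 11
Result: insert 8 as left child of 11
Final tree (level order): [11, 8, 25, None, None, 22, 33, None, 24, None, 38, None, None, None, 48]


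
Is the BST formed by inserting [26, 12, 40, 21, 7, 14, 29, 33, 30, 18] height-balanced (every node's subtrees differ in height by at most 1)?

Tree (level-order array): [26, 12, 40, 7, 21, 29, None, None, None, 14, None, None, 33, None, 18, 30]
Definition: a tree is height-balanced if, at every node, |h(left) - h(right)| <= 1 (empty subtree has height -1).
Bottom-up per-node check:
  node 7: h_left=-1, h_right=-1, diff=0 [OK], height=0
  node 18: h_left=-1, h_right=-1, diff=0 [OK], height=0
  node 14: h_left=-1, h_right=0, diff=1 [OK], height=1
  node 21: h_left=1, h_right=-1, diff=2 [FAIL (|1--1|=2 > 1)], height=2
  node 12: h_left=0, h_right=2, diff=2 [FAIL (|0-2|=2 > 1)], height=3
  node 30: h_left=-1, h_right=-1, diff=0 [OK], height=0
  node 33: h_left=0, h_right=-1, diff=1 [OK], height=1
  node 29: h_left=-1, h_right=1, diff=2 [FAIL (|-1-1|=2 > 1)], height=2
  node 40: h_left=2, h_right=-1, diff=3 [FAIL (|2--1|=3 > 1)], height=3
  node 26: h_left=3, h_right=3, diff=0 [OK], height=4
Node 21 violates the condition: |1 - -1| = 2 > 1.
Result: Not balanced


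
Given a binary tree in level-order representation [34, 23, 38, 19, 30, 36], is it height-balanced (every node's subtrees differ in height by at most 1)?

Tree (level-order array): [34, 23, 38, 19, 30, 36]
Definition: a tree is height-balanced if, at every node, |h(left) - h(right)| <= 1 (empty subtree has height -1).
Bottom-up per-node check:
  node 19: h_left=-1, h_right=-1, diff=0 [OK], height=0
  node 30: h_left=-1, h_right=-1, diff=0 [OK], height=0
  node 23: h_left=0, h_right=0, diff=0 [OK], height=1
  node 36: h_left=-1, h_right=-1, diff=0 [OK], height=0
  node 38: h_left=0, h_right=-1, diff=1 [OK], height=1
  node 34: h_left=1, h_right=1, diff=0 [OK], height=2
All nodes satisfy the balance condition.
Result: Balanced


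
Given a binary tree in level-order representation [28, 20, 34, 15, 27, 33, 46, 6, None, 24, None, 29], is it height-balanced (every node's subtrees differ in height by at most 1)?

Tree (level-order array): [28, 20, 34, 15, 27, 33, 46, 6, None, 24, None, 29]
Definition: a tree is height-balanced if, at every node, |h(left) - h(right)| <= 1 (empty subtree has height -1).
Bottom-up per-node check:
  node 6: h_left=-1, h_right=-1, diff=0 [OK], height=0
  node 15: h_left=0, h_right=-1, diff=1 [OK], height=1
  node 24: h_left=-1, h_right=-1, diff=0 [OK], height=0
  node 27: h_left=0, h_right=-1, diff=1 [OK], height=1
  node 20: h_left=1, h_right=1, diff=0 [OK], height=2
  node 29: h_left=-1, h_right=-1, diff=0 [OK], height=0
  node 33: h_left=0, h_right=-1, diff=1 [OK], height=1
  node 46: h_left=-1, h_right=-1, diff=0 [OK], height=0
  node 34: h_left=1, h_right=0, diff=1 [OK], height=2
  node 28: h_left=2, h_right=2, diff=0 [OK], height=3
All nodes satisfy the balance condition.
Result: Balanced


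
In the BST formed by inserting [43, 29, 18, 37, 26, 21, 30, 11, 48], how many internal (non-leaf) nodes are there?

Tree built from: [43, 29, 18, 37, 26, 21, 30, 11, 48]
Tree (level-order array): [43, 29, 48, 18, 37, None, None, 11, 26, 30, None, None, None, 21]
Rule: An internal node has at least one child.
Per-node child counts:
  node 43: 2 child(ren)
  node 29: 2 child(ren)
  node 18: 2 child(ren)
  node 11: 0 child(ren)
  node 26: 1 child(ren)
  node 21: 0 child(ren)
  node 37: 1 child(ren)
  node 30: 0 child(ren)
  node 48: 0 child(ren)
Matching nodes: [43, 29, 18, 26, 37]
Count of internal (non-leaf) nodes: 5


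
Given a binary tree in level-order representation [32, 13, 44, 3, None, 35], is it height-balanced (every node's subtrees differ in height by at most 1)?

Tree (level-order array): [32, 13, 44, 3, None, 35]
Definition: a tree is height-balanced if, at every node, |h(left) - h(right)| <= 1 (empty subtree has height -1).
Bottom-up per-node check:
  node 3: h_left=-1, h_right=-1, diff=0 [OK], height=0
  node 13: h_left=0, h_right=-1, diff=1 [OK], height=1
  node 35: h_left=-1, h_right=-1, diff=0 [OK], height=0
  node 44: h_left=0, h_right=-1, diff=1 [OK], height=1
  node 32: h_left=1, h_right=1, diff=0 [OK], height=2
All nodes satisfy the balance condition.
Result: Balanced


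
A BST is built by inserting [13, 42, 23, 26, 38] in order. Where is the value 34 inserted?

Starting tree (level order): [13, None, 42, 23, None, None, 26, None, 38]
Insertion path: 13 -> 42 -> 23 -> 26 -> 38
Result: insert 34 as left child of 38
Final tree (level order): [13, None, 42, 23, None, None, 26, None, 38, 34]


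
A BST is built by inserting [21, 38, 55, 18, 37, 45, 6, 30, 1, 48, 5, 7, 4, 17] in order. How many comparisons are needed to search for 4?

Search path for 4: 21 -> 18 -> 6 -> 1 -> 5 -> 4
Found: True
Comparisons: 6


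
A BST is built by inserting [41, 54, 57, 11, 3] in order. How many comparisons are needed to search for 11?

Search path for 11: 41 -> 11
Found: True
Comparisons: 2


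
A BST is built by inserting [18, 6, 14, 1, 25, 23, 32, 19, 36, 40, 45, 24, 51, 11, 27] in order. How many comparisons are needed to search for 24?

Search path for 24: 18 -> 25 -> 23 -> 24
Found: True
Comparisons: 4


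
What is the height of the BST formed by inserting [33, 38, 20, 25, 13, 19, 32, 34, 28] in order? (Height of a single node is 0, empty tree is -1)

Insertion order: [33, 38, 20, 25, 13, 19, 32, 34, 28]
Tree (level-order array): [33, 20, 38, 13, 25, 34, None, None, 19, None, 32, None, None, None, None, 28]
Compute height bottom-up (empty subtree = -1):
  height(19) = 1 + max(-1, -1) = 0
  height(13) = 1 + max(-1, 0) = 1
  height(28) = 1 + max(-1, -1) = 0
  height(32) = 1 + max(0, -1) = 1
  height(25) = 1 + max(-1, 1) = 2
  height(20) = 1 + max(1, 2) = 3
  height(34) = 1 + max(-1, -1) = 0
  height(38) = 1 + max(0, -1) = 1
  height(33) = 1 + max(3, 1) = 4
Height = 4


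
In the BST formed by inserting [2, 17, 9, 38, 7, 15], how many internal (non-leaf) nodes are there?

Tree built from: [2, 17, 9, 38, 7, 15]
Tree (level-order array): [2, None, 17, 9, 38, 7, 15]
Rule: An internal node has at least one child.
Per-node child counts:
  node 2: 1 child(ren)
  node 17: 2 child(ren)
  node 9: 2 child(ren)
  node 7: 0 child(ren)
  node 15: 0 child(ren)
  node 38: 0 child(ren)
Matching nodes: [2, 17, 9]
Count of internal (non-leaf) nodes: 3


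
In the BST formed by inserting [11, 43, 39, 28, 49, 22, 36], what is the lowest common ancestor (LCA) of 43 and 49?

Tree insertion order: [11, 43, 39, 28, 49, 22, 36]
Tree (level-order array): [11, None, 43, 39, 49, 28, None, None, None, 22, 36]
In a BST, the LCA of p=43, q=49 is the first node v on the
root-to-leaf path with p <= v <= q (go left if both < v, right if both > v).
Walk from root:
  at 11: both 43 and 49 > 11, go right
  at 43: 43 <= 43 <= 49, this is the LCA
LCA = 43


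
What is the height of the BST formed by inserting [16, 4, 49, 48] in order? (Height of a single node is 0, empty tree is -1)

Insertion order: [16, 4, 49, 48]
Tree (level-order array): [16, 4, 49, None, None, 48]
Compute height bottom-up (empty subtree = -1):
  height(4) = 1 + max(-1, -1) = 0
  height(48) = 1 + max(-1, -1) = 0
  height(49) = 1 + max(0, -1) = 1
  height(16) = 1 + max(0, 1) = 2
Height = 2


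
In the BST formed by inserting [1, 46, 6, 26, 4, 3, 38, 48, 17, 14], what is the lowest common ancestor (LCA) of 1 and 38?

Tree insertion order: [1, 46, 6, 26, 4, 3, 38, 48, 17, 14]
Tree (level-order array): [1, None, 46, 6, 48, 4, 26, None, None, 3, None, 17, 38, None, None, 14]
In a BST, the LCA of p=1, q=38 is the first node v on the
root-to-leaf path with p <= v <= q (go left if both < v, right if both > v).
Walk from root:
  at 1: 1 <= 1 <= 38, this is the LCA
LCA = 1


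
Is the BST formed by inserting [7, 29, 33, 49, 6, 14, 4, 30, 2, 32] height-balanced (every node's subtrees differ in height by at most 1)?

Tree (level-order array): [7, 6, 29, 4, None, 14, 33, 2, None, None, None, 30, 49, None, None, None, 32]
Definition: a tree is height-balanced if, at every node, |h(left) - h(right)| <= 1 (empty subtree has height -1).
Bottom-up per-node check:
  node 2: h_left=-1, h_right=-1, diff=0 [OK], height=0
  node 4: h_left=0, h_right=-1, diff=1 [OK], height=1
  node 6: h_left=1, h_right=-1, diff=2 [FAIL (|1--1|=2 > 1)], height=2
  node 14: h_left=-1, h_right=-1, diff=0 [OK], height=0
  node 32: h_left=-1, h_right=-1, diff=0 [OK], height=0
  node 30: h_left=-1, h_right=0, diff=1 [OK], height=1
  node 49: h_left=-1, h_right=-1, diff=0 [OK], height=0
  node 33: h_left=1, h_right=0, diff=1 [OK], height=2
  node 29: h_left=0, h_right=2, diff=2 [FAIL (|0-2|=2 > 1)], height=3
  node 7: h_left=2, h_right=3, diff=1 [OK], height=4
Node 6 violates the condition: |1 - -1| = 2 > 1.
Result: Not balanced


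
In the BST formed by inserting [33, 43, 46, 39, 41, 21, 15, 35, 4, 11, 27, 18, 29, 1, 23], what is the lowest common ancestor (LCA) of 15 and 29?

Tree insertion order: [33, 43, 46, 39, 41, 21, 15, 35, 4, 11, 27, 18, 29, 1, 23]
Tree (level-order array): [33, 21, 43, 15, 27, 39, 46, 4, 18, 23, 29, 35, 41, None, None, 1, 11]
In a BST, the LCA of p=15, q=29 is the first node v on the
root-to-leaf path with p <= v <= q (go left if both < v, right if both > v).
Walk from root:
  at 33: both 15 and 29 < 33, go left
  at 21: 15 <= 21 <= 29, this is the LCA
LCA = 21


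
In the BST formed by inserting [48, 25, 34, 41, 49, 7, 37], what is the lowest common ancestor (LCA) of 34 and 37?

Tree insertion order: [48, 25, 34, 41, 49, 7, 37]
Tree (level-order array): [48, 25, 49, 7, 34, None, None, None, None, None, 41, 37]
In a BST, the LCA of p=34, q=37 is the first node v on the
root-to-leaf path with p <= v <= q (go left if both < v, right if both > v).
Walk from root:
  at 48: both 34 and 37 < 48, go left
  at 25: both 34 and 37 > 25, go right
  at 34: 34 <= 34 <= 37, this is the LCA
LCA = 34


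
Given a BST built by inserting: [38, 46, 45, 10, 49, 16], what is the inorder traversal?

Tree insertion order: [38, 46, 45, 10, 49, 16]
Tree (level-order array): [38, 10, 46, None, 16, 45, 49]
Inorder traversal: [10, 16, 38, 45, 46, 49]


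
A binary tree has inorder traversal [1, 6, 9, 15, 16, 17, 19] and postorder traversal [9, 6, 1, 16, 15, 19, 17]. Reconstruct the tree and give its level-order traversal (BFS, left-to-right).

Inorder:   [1, 6, 9, 15, 16, 17, 19]
Postorder: [9, 6, 1, 16, 15, 19, 17]
Algorithm: postorder visits root last, so walk postorder right-to-left;
each value is the root of the current inorder slice — split it at that
value, recurse on the right subtree first, then the left.
Recursive splits:
  root=17; inorder splits into left=[1, 6, 9, 15, 16], right=[19]
  root=19; inorder splits into left=[], right=[]
  root=15; inorder splits into left=[1, 6, 9], right=[16]
  root=16; inorder splits into left=[], right=[]
  root=1; inorder splits into left=[], right=[6, 9]
  root=6; inorder splits into left=[], right=[9]
  root=9; inorder splits into left=[], right=[]
Reconstructed level-order: [17, 15, 19, 1, 16, 6, 9]


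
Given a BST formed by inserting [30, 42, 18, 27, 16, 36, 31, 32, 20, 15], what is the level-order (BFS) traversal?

Tree insertion order: [30, 42, 18, 27, 16, 36, 31, 32, 20, 15]
Tree (level-order array): [30, 18, 42, 16, 27, 36, None, 15, None, 20, None, 31, None, None, None, None, None, None, 32]
BFS from the root, enqueuing left then right child of each popped node:
  queue [30] -> pop 30, enqueue [18, 42], visited so far: [30]
  queue [18, 42] -> pop 18, enqueue [16, 27], visited so far: [30, 18]
  queue [42, 16, 27] -> pop 42, enqueue [36], visited so far: [30, 18, 42]
  queue [16, 27, 36] -> pop 16, enqueue [15], visited so far: [30, 18, 42, 16]
  queue [27, 36, 15] -> pop 27, enqueue [20], visited so far: [30, 18, 42, 16, 27]
  queue [36, 15, 20] -> pop 36, enqueue [31], visited so far: [30, 18, 42, 16, 27, 36]
  queue [15, 20, 31] -> pop 15, enqueue [none], visited so far: [30, 18, 42, 16, 27, 36, 15]
  queue [20, 31] -> pop 20, enqueue [none], visited so far: [30, 18, 42, 16, 27, 36, 15, 20]
  queue [31] -> pop 31, enqueue [32], visited so far: [30, 18, 42, 16, 27, 36, 15, 20, 31]
  queue [32] -> pop 32, enqueue [none], visited so far: [30, 18, 42, 16, 27, 36, 15, 20, 31, 32]
Result: [30, 18, 42, 16, 27, 36, 15, 20, 31, 32]


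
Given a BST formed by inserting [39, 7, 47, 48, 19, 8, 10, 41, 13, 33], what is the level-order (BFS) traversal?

Tree insertion order: [39, 7, 47, 48, 19, 8, 10, 41, 13, 33]
Tree (level-order array): [39, 7, 47, None, 19, 41, 48, 8, 33, None, None, None, None, None, 10, None, None, None, 13]
BFS from the root, enqueuing left then right child of each popped node:
  queue [39] -> pop 39, enqueue [7, 47], visited so far: [39]
  queue [7, 47] -> pop 7, enqueue [19], visited so far: [39, 7]
  queue [47, 19] -> pop 47, enqueue [41, 48], visited so far: [39, 7, 47]
  queue [19, 41, 48] -> pop 19, enqueue [8, 33], visited so far: [39, 7, 47, 19]
  queue [41, 48, 8, 33] -> pop 41, enqueue [none], visited so far: [39, 7, 47, 19, 41]
  queue [48, 8, 33] -> pop 48, enqueue [none], visited so far: [39, 7, 47, 19, 41, 48]
  queue [8, 33] -> pop 8, enqueue [10], visited so far: [39, 7, 47, 19, 41, 48, 8]
  queue [33, 10] -> pop 33, enqueue [none], visited so far: [39, 7, 47, 19, 41, 48, 8, 33]
  queue [10] -> pop 10, enqueue [13], visited so far: [39, 7, 47, 19, 41, 48, 8, 33, 10]
  queue [13] -> pop 13, enqueue [none], visited so far: [39, 7, 47, 19, 41, 48, 8, 33, 10, 13]
Result: [39, 7, 47, 19, 41, 48, 8, 33, 10, 13]


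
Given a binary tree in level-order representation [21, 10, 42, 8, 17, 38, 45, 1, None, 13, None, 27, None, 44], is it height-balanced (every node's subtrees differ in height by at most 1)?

Tree (level-order array): [21, 10, 42, 8, 17, 38, 45, 1, None, 13, None, 27, None, 44]
Definition: a tree is height-balanced if, at every node, |h(left) - h(right)| <= 1 (empty subtree has height -1).
Bottom-up per-node check:
  node 1: h_left=-1, h_right=-1, diff=0 [OK], height=0
  node 8: h_left=0, h_right=-1, diff=1 [OK], height=1
  node 13: h_left=-1, h_right=-1, diff=0 [OK], height=0
  node 17: h_left=0, h_right=-1, diff=1 [OK], height=1
  node 10: h_left=1, h_right=1, diff=0 [OK], height=2
  node 27: h_left=-1, h_right=-1, diff=0 [OK], height=0
  node 38: h_left=0, h_right=-1, diff=1 [OK], height=1
  node 44: h_left=-1, h_right=-1, diff=0 [OK], height=0
  node 45: h_left=0, h_right=-1, diff=1 [OK], height=1
  node 42: h_left=1, h_right=1, diff=0 [OK], height=2
  node 21: h_left=2, h_right=2, diff=0 [OK], height=3
All nodes satisfy the balance condition.
Result: Balanced


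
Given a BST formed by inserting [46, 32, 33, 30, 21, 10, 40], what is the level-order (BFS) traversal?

Tree insertion order: [46, 32, 33, 30, 21, 10, 40]
Tree (level-order array): [46, 32, None, 30, 33, 21, None, None, 40, 10]
BFS from the root, enqueuing left then right child of each popped node:
  queue [46] -> pop 46, enqueue [32], visited so far: [46]
  queue [32] -> pop 32, enqueue [30, 33], visited so far: [46, 32]
  queue [30, 33] -> pop 30, enqueue [21], visited so far: [46, 32, 30]
  queue [33, 21] -> pop 33, enqueue [40], visited so far: [46, 32, 30, 33]
  queue [21, 40] -> pop 21, enqueue [10], visited so far: [46, 32, 30, 33, 21]
  queue [40, 10] -> pop 40, enqueue [none], visited so far: [46, 32, 30, 33, 21, 40]
  queue [10] -> pop 10, enqueue [none], visited so far: [46, 32, 30, 33, 21, 40, 10]
Result: [46, 32, 30, 33, 21, 40, 10]


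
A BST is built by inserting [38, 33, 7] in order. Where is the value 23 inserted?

Starting tree (level order): [38, 33, None, 7]
Insertion path: 38 -> 33 -> 7
Result: insert 23 as right child of 7
Final tree (level order): [38, 33, None, 7, None, None, 23]


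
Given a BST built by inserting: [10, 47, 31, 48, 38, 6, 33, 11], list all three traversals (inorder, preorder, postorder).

Tree insertion order: [10, 47, 31, 48, 38, 6, 33, 11]
Tree (level-order array): [10, 6, 47, None, None, 31, 48, 11, 38, None, None, None, None, 33]
Inorder (L, root, R): [6, 10, 11, 31, 33, 38, 47, 48]
Preorder (root, L, R): [10, 6, 47, 31, 11, 38, 33, 48]
Postorder (L, R, root): [6, 11, 33, 38, 31, 48, 47, 10]


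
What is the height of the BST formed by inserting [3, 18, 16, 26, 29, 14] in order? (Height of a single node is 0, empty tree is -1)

Insertion order: [3, 18, 16, 26, 29, 14]
Tree (level-order array): [3, None, 18, 16, 26, 14, None, None, 29]
Compute height bottom-up (empty subtree = -1):
  height(14) = 1 + max(-1, -1) = 0
  height(16) = 1 + max(0, -1) = 1
  height(29) = 1 + max(-1, -1) = 0
  height(26) = 1 + max(-1, 0) = 1
  height(18) = 1 + max(1, 1) = 2
  height(3) = 1 + max(-1, 2) = 3
Height = 3


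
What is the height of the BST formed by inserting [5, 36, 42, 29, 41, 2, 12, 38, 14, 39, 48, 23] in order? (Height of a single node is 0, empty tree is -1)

Insertion order: [5, 36, 42, 29, 41, 2, 12, 38, 14, 39, 48, 23]
Tree (level-order array): [5, 2, 36, None, None, 29, 42, 12, None, 41, 48, None, 14, 38, None, None, None, None, 23, None, 39]
Compute height bottom-up (empty subtree = -1):
  height(2) = 1 + max(-1, -1) = 0
  height(23) = 1 + max(-1, -1) = 0
  height(14) = 1 + max(-1, 0) = 1
  height(12) = 1 + max(-1, 1) = 2
  height(29) = 1 + max(2, -1) = 3
  height(39) = 1 + max(-1, -1) = 0
  height(38) = 1 + max(-1, 0) = 1
  height(41) = 1 + max(1, -1) = 2
  height(48) = 1 + max(-1, -1) = 0
  height(42) = 1 + max(2, 0) = 3
  height(36) = 1 + max(3, 3) = 4
  height(5) = 1 + max(0, 4) = 5
Height = 5


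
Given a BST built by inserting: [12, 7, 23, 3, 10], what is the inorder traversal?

Tree insertion order: [12, 7, 23, 3, 10]
Tree (level-order array): [12, 7, 23, 3, 10]
Inorder traversal: [3, 7, 10, 12, 23]


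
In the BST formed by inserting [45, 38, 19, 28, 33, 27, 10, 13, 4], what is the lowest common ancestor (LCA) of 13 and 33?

Tree insertion order: [45, 38, 19, 28, 33, 27, 10, 13, 4]
Tree (level-order array): [45, 38, None, 19, None, 10, 28, 4, 13, 27, 33]
In a BST, the LCA of p=13, q=33 is the first node v on the
root-to-leaf path with p <= v <= q (go left if both < v, right if both > v).
Walk from root:
  at 45: both 13 and 33 < 45, go left
  at 38: both 13 and 33 < 38, go left
  at 19: 13 <= 19 <= 33, this is the LCA
LCA = 19


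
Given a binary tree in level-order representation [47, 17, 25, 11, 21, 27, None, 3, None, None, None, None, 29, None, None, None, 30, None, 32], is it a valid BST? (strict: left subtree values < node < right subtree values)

Level-order array: [47, 17, 25, 11, 21, 27, None, 3, None, None, None, None, 29, None, None, None, 30, None, 32]
Validate using subtree bounds (lo, hi): at each node, require lo < value < hi,
then recurse left with hi=value and right with lo=value.
Preorder trace (stopping at first violation):
  at node 47 with bounds (-inf, +inf): OK
  at node 17 with bounds (-inf, 47): OK
  at node 11 with bounds (-inf, 17): OK
  at node 3 with bounds (-inf, 11): OK
  at node 21 with bounds (17, 47): OK
  at node 25 with bounds (47, +inf): VIOLATION
Node 25 violates its bound: not (47 < 25 < +inf).
Result: Not a valid BST


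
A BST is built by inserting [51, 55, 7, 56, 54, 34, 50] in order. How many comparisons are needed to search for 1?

Search path for 1: 51 -> 7
Found: False
Comparisons: 2


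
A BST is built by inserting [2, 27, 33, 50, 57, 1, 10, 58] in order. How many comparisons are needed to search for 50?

Search path for 50: 2 -> 27 -> 33 -> 50
Found: True
Comparisons: 4


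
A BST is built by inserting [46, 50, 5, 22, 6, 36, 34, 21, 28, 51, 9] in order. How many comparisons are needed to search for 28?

Search path for 28: 46 -> 5 -> 22 -> 36 -> 34 -> 28
Found: True
Comparisons: 6


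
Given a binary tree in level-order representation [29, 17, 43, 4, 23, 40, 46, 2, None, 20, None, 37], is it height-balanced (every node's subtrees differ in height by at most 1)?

Tree (level-order array): [29, 17, 43, 4, 23, 40, 46, 2, None, 20, None, 37]
Definition: a tree is height-balanced if, at every node, |h(left) - h(right)| <= 1 (empty subtree has height -1).
Bottom-up per-node check:
  node 2: h_left=-1, h_right=-1, diff=0 [OK], height=0
  node 4: h_left=0, h_right=-1, diff=1 [OK], height=1
  node 20: h_left=-1, h_right=-1, diff=0 [OK], height=0
  node 23: h_left=0, h_right=-1, diff=1 [OK], height=1
  node 17: h_left=1, h_right=1, diff=0 [OK], height=2
  node 37: h_left=-1, h_right=-1, diff=0 [OK], height=0
  node 40: h_left=0, h_right=-1, diff=1 [OK], height=1
  node 46: h_left=-1, h_right=-1, diff=0 [OK], height=0
  node 43: h_left=1, h_right=0, diff=1 [OK], height=2
  node 29: h_left=2, h_right=2, diff=0 [OK], height=3
All nodes satisfy the balance condition.
Result: Balanced


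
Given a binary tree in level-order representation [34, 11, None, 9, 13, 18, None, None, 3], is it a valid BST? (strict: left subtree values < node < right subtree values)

Level-order array: [34, 11, None, 9, 13, 18, None, None, 3]
Validate using subtree bounds (lo, hi): at each node, require lo < value < hi,
then recurse left with hi=value and right with lo=value.
Preorder trace (stopping at first violation):
  at node 34 with bounds (-inf, +inf): OK
  at node 11 with bounds (-inf, 34): OK
  at node 9 with bounds (-inf, 11): OK
  at node 18 with bounds (-inf, 9): VIOLATION
Node 18 violates its bound: not (-inf < 18 < 9).
Result: Not a valid BST


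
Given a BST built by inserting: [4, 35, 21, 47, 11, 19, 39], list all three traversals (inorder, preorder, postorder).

Tree insertion order: [4, 35, 21, 47, 11, 19, 39]
Tree (level-order array): [4, None, 35, 21, 47, 11, None, 39, None, None, 19]
Inorder (L, root, R): [4, 11, 19, 21, 35, 39, 47]
Preorder (root, L, R): [4, 35, 21, 11, 19, 47, 39]
Postorder (L, R, root): [19, 11, 21, 39, 47, 35, 4]


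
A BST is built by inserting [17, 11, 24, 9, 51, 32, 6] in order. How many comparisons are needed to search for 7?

Search path for 7: 17 -> 11 -> 9 -> 6
Found: False
Comparisons: 4


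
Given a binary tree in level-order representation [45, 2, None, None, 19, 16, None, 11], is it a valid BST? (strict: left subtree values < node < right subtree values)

Level-order array: [45, 2, None, None, 19, 16, None, 11]
Validate using subtree bounds (lo, hi): at each node, require lo < value < hi,
then recurse left with hi=value and right with lo=value.
Preorder trace (stopping at first violation):
  at node 45 with bounds (-inf, +inf): OK
  at node 2 with bounds (-inf, 45): OK
  at node 19 with bounds (2, 45): OK
  at node 16 with bounds (2, 19): OK
  at node 11 with bounds (2, 16): OK
No violation found at any node.
Result: Valid BST


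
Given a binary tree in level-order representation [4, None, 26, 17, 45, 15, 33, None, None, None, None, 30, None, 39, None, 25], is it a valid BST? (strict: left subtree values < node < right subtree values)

Level-order array: [4, None, 26, 17, 45, 15, 33, None, None, None, None, 30, None, 39, None, 25]
Validate using subtree bounds (lo, hi): at each node, require lo < value < hi,
then recurse left with hi=value and right with lo=value.
Preorder trace (stopping at first violation):
  at node 4 with bounds (-inf, +inf): OK
  at node 26 with bounds (4, +inf): OK
  at node 17 with bounds (4, 26): OK
  at node 15 with bounds (4, 17): OK
  at node 33 with bounds (17, 26): VIOLATION
Node 33 violates its bound: not (17 < 33 < 26).
Result: Not a valid BST


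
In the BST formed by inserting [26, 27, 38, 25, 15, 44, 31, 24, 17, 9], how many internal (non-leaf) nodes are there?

Tree built from: [26, 27, 38, 25, 15, 44, 31, 24, 17, 9]
Tree (level-order array): [26, 25, 27, 15, None, None, 38, 9, 24, 31, 44, None, None, 17]
Rule: An internal node has at least one child.
Per-node child counts:
  node 26: 2 child(ren)
  node 25: 1 child(ren)
  node 15: 2 child(ren)
  node 9: 0 child(ren)
  node 24: 1 child(ren)
  node 17: 0 child(ren)
  node 27: 1 child(ren)
  node 38: 2 child(ren)
  node 31: 0 child(ren)
  node 44: 0 child(ren)
Matching nodes: [26, 25, 15, 24, 27, 38]
Count of internal (non-leaf) nodes: 6


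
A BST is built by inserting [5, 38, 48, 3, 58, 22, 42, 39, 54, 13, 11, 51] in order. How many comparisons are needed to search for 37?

Search path for 37: 5 -> 38 -> 22
Found: False
Comparisons: 3


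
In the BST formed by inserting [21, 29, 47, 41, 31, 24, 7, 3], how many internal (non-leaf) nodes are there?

Tree built from: [21, 29, 47, 41, 31, 24, 7, 3]
Tree (level-order array): [21, 7, 29, 3, None, 24, 47, None, None, None, None, 41, None, 31]
Rule: An internal node has at least one child.
Per-node child counts:
  node 21: 2 child(ren)
  node 7: 1 child(ren)
  node 3: 0 child(ren)
  node 29: 2 child(ren)
  node 24: 0 child(ren)
  node 47: 1 child(ren)
  node 41: 1 child(ren)
  node 31: 0 child(ren)
Matching nodes: [21, 7, 29, 47, 41]
Count of internal (non-leaf) nodes: 5


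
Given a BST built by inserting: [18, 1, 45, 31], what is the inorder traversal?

Tree insertion order: [18, 1, 45, 31]
Tree (level-order array): [18, 1, 45, None, None, 31]
Inorder traversal: [1, 18, 31, 45]


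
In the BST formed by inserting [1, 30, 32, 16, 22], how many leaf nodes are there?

Tree built from: [1, 30, 32, 16, 22]
Tree (level-order array): [1, None, 30, 16, 32, None, 22]
Rule: A leaf has 0 children.
Per-node child counts:
  node 1: 1 child(ren)
  node 30: 2 child(ren)
  node 16: 1 child(ren)
  node 22: 0 child(ren)
  node 32: 0 child(ren)
Matching nodes: [22, 32]
Count of leaf nodes: 2


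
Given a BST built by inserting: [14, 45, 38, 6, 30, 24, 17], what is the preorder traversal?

Tree insertion order: [14, 45, 38, 6, 30, 24, 17]
Tree (level-order array): [14, 6, 45, None, None, 38, None, 30, None, 24, None, 17]
Preorder traversal: [14, 6, 45, 38, 30, 24, 17]


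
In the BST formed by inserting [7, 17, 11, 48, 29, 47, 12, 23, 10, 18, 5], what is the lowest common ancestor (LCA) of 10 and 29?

Tree insertion order: [7, 17, 11, 48, 29, 47, 12, 23, 10, 18, 5]
Tree (level-order array): [7, 5, 17, None, None, 11, 48, 10, 12, 29, None, None, None, None, None, 23, 47, 18]
In a BST, the LCA of p=10, q=29 is the first node v on the
root-to-leaf path with p <= v <= q (go left if both < v, right if both > v).
Walk from root:
  at 7: both 10 and 29 > 7, go right
  at 17: 10 <= 17 <= 29, this is the LCA
LCA = 17


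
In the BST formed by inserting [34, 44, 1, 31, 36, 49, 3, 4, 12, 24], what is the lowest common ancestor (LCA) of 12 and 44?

Tree insertion order: [34, 44, 1, 31, 36, 49, 3, 4, 12, 24]
Tree (level-order array): [34, 1, 44, None, 31, 36, 49, 3, None, None, None, None, None, None, 4, None, 12, None, 24]
In a BST, the LCA of p=12, q=44 is the first node v on the
root-to-leaf path with p <= v <= q (go left if both < v, right if both > v).
Walk from root:
  at 34: 12 <= 34 <= 44, this is the LCA
LCA = 34


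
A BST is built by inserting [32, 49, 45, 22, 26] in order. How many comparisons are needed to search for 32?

Search path for 32: 32
Found: True
Comparisons: 1


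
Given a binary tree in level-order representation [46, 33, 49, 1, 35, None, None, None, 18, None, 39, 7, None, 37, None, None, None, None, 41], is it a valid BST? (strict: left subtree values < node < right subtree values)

Level-order array: [46, 33, 49, 1, 35, None, None, None, 18, None, 39, 7, None, 37, None, None, None, None, 41]
Validate using subtree bounds (lo, hi): at each node, require lo < value < hi,
then recurse left with hi=value and right with lo=value.
Preorder trace (stopping at first violation):
  at node 46 with bounds (-inf, +inf): OK
  at node 33 with bounds (-inf, 46): OK
  at node 1 with bounds (-inf, 33): OK
  at node 18 with bounds (1, 33): OK
  at node 7 with bounds (1, 18): OK
  at node 35 with bounds (33, 46): OK
  at node 39 with bounds (35, 46): OK
  at node 37 with bounds (35, 39): OK
  at node 41 with bounds (37, 39): VIOLATION
Node 41 violates its bound: not (37 < 41 < 39).
Result: Not a valid BST


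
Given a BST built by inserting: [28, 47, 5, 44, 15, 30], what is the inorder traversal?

Tree insertion order: [28, 47, 5, 44, 15, 30]
Tree (level-order array): [28, 5, 47, None, 15, 44, None, None, None, 30]
Inorder traversal: [5, 15, 28, 30, 44, 47]


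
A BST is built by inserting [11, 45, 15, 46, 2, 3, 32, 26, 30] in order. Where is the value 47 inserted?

Starting tree (level order): [11, 2, 45, None, 3, 15, 46, None, None, None, 32, None, None, 26, None, None, 30]
Insertion path: 11 -> 45 -> 46
Result: insert 47 as right child of 46
Final tree (level order): [11, 2, 45, None, 3, 15, 46, None, None, None, 32, None, 47, 26, None, None, None, None, 30]


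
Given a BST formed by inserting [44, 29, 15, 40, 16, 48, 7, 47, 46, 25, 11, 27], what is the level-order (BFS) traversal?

Tree insertion order: [44, 29, 15, 40, 16, 48, 7, 47, 46, 25, 11, 27]
Tree (level-order array): [44, 29, 48, 15, 40, 47, None, 7, 16, None, None, 46, None, None, 11, None, 25, None, None, None, None, None, 27]
BFS from the root, enqueuing left then right child of each popped node:
  queue [44] -> pop 44, enqueue [29, 48], visited so far: [44]
  queue [29, 48] -> pop 29, enqueue [15, 40], visited so far: [44, 29]
  queue [48, 15, 40] -> pop 48, enqueue [47], visited so far: [44, 29, 48]
  queue [15, 40, 47] -> pop 15, enqueue [7, 16], visited so far: [44, 29, 48, 15]
  queue [40, 47, 7, 16] -> pop 40, enqueue [none], visited so far: [44, 29, 48, 15, 40]
  queue [47, 7, 16] -> pop 47, enqueue [46], visited so far: [44, 29, 48, 15, 40, 47]
  queue [7, 16, 46] -> pop 7, enqueue [11], visited so far: [44, 29, 48, 15, 40, 47, 7]
  queue [16, 46, 11] -> pop 16, enqueue [25], visited so far: [44, 29, 48, 15, 40, 47, 7, 16]
  queue [46, 11, 25] -> pop 46, enqueue [none], visited so far: [44, 29, 48, 15, 40, 47, 7, 16, 46]
  queue [11, 25] -> pop 11, enqueue [none], visited so far: [44, 29, 48, 15, 40, 47, 7, 16, 46, 11]
  queue [25] -> pop 25, enqueue [27], visited so far: [44, 29, 48, 15, 40, 47, 7, 16, 46, 11, 25]
  queue [27] -> pop 27, enqueue [none], visited so far: [44, 29, 48, 15, 40, 47, 7, 16, 46, 11, 25, 27]
Result: [44, 29, 48, 15, 40, 47, 7, 16, 46, 11, 25, 27]


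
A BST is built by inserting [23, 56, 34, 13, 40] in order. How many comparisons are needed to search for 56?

Search path for 56: 23 -> 56
Found: True
Comparisons: 2


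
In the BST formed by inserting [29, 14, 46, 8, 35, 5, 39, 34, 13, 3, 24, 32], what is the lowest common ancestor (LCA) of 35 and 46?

Tree insertion order: [29, 14, 46, 8, 35, 5, 39, 34, 13, 3, 24, 32]
Tree (level-order array): [29, 14, 46, 8, 24, 35, None, 5, 13, None, None, 34, 39, 3, None, None, None, 32]
In a BST, the LCA of p=35, q=46 is the first node v on the
root-to-leaf path with p <= v <= q (go left if both < v, right if both > v).
Walk from root:
  at 29: both 35 and 46 > 29, go right
  at 46: 35 <= 46 <= 46, this is the LCA
LCA = 46


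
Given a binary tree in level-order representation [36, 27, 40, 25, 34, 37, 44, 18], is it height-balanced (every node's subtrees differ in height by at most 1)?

Tree (level-order array): [36, 27, 40, 25, 34, 37, 44, 18]
Definition: a tree is height-balanced if, at every node, |h(left) - h(right)| <= 1 (empty subtree has height -1).
Bottom-up per-node check:
  node 18: h_left=-1, h_right=-1, diff=0 [OK], height=0
  node 25: h_left=0, h_right=-1, diff=1 [OK], height=1
  node 34: h_left=-1, h_right=-1, diff=0 [OK], height=0
  node 27: h_left=1, h_right=0, diff=1 [OK], height=2
  node 37: h_left=-1, h_right=-1, diff=0 [OK], height=0
  node 44: h_left=-1, h_right=-1, diff=0 [OK], height=0
  node 40: h_left=0, h_right=0, diff=0 [OK], height=1
  node 36: h_left=2, h_right=1, diff=1 [OK], height=3
All nodes satisfy the balance condition.
Result: Balanced


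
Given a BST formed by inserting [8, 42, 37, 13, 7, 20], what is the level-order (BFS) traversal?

Tree insertion order: [8, 42, 37, 13, 7, 20]
Tree (level-order array): [8, 7, 42, None, None, 37, None, 13, None, None, 20]
BFS from the root, enqueuing left then right child of each popped node:
  queue [8] -> pop 8, enqueue [7, 42], visited so far: [8]
  queue [7, 42] -> pop 7, enqueue [none], visited so far: [8, 7]
  queue [42] -> pop 42, enqueue [37], visited so far: [8, 7, 42]
  queue [37] -> pop 37, enqueue [13], visited so far: [8, 7, 42, 37]
  queue [13] -> pop 13, enqueue [20], visited so far: [8, 7, 42, 37, 13]
  queue [20] -> pop 20, enqueue [none], visited so far: [8, 7, 42, 37, 13, 20]
Result: [8, 7, 42, 37, 13, 20]


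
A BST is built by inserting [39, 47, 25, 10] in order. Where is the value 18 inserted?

Starting tree (level order): [39, 25, 47, 10]
Insertion path: 39 -> 25 -> 10
Result: insert 18 as right child of 10
Final tree (level order): [39, 25, 47, 10, None, None, None, None, 18]


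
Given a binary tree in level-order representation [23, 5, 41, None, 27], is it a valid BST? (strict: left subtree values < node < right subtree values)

Level-order array: [23, 5, 41, None, 27]
Validate using subtree bounds (lo, hi): at each node, require lo < value < hi,
then recurse left with hi=value and right with lo=value.
Preorder trace (stopping at first violation):
  at node 23 with bounds (-inf, +inf): OK
  at node 5 with bounds (-inf, 23): OK
  at node 27 with bounds (5, 23): VIOLATION
Node 27 violates its bound: not (5 < 27 < 23).
Result: Not a valid BST


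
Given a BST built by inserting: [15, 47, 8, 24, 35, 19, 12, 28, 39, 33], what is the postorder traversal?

Tree insertion order: [15, 47, 8, 24, 35, 19, 12, 28, 39, 33]
Tree (level-order array): [15, 8, 47, None, 12, 24, None, None, None, 19, 35, None, None, 28, 39, None, 33]
Postorder traversal: [12, 8, 19, 33, 28, 39, 35, 24, 47, 15]


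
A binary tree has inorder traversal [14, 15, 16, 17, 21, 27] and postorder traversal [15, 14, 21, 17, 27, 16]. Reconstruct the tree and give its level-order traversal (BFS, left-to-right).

Inorder:   [14, 15, 16, 17, 21, 27]
Postorder: [15, 14, 21, 17, 27, 16]
Algorithm: postorder visits root last, so walk postorder right-to-left;
each value is the root of the current inorder slice — split it at that
value, recurse on the right subtree first, then the left.
Recursive splits:
  root=16; inorder splits into left=[14, 15], right=[17, 21, 27]
  root=27; inorder splits into left=[17, 21], right=[]
  root=17; inorder splits into left=[], right=[21]
  root=21; inorder splits into left=[], right=[]
  root=14; inorder splits into left=[], right=[15]
  root=15; inorder splits into left=[], right=[]
Reconstructed level-order: [16, 14, 27, 15, 17, 21]


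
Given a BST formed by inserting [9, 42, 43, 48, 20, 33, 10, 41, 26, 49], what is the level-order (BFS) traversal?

Tree insertion order: [9, 42, 43, 48, 20, 33, 10, 41, 26, 49]
Tree (level-order array): [9, None, 42, 20, 43, 10, 33, None, 48, None, None, 26, 41, None, 49]
BFS from the root, enqueuing left then right child of each popped node:
  queue [9] -> pop 9, enqueue [42], visited so far: [9]
  queue [42] -> pop 42, enqueue [20, 43], visited so far: [9, 42]
  queue [20, 43] -> pop 20, enqueue [10, 33], visited so far: [9, 42, 20]
  queue [43, 10, 33] -> pop 43, enqueue [48], visited so far: [9, 42, 20, 43]
  queue [10, 33, 48] -> pop 10, enqueue [none], visited so far: [9, 42, 20, 43, 10]
  queue [33, 48] -> pop 33, enqueue [26, 41], visited so far: [9, 42, 20, 43, 10, 33]
  queue [48, 26, 41] -> pop 48, enqueue [49], visited so far: [9, 42, 20, 43, 10, 33, 48]
  queue [26, 41, 49] -> pop 26, enqueue [none], visited so far: [9, 42, 20, 43, 10, 33, 48, 26]
  queue [41, 49] -> pop 41, enqueue [none], visited so far: [9, 42, 20, 43, 10, 33, 48, 26, 41]
  queue [49] -> pop 49, enqueue [none], visited so far: [9, 42, 20, 43, 10, 33, 48, 26, 41, 49]
Result: [9, 42, 20, 43, 10, 33, 48, 26, 41, 49]


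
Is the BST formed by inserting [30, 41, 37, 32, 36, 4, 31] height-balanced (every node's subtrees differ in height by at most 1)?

Tree (level-order array): [30, 4, 41, None, None, 37, None, 32, None, 31, 36]
Definition: a tree is height-balanced if, at every node, |h(left) - h(right)| <= 1 (empty subtree has height -1).
Bottom-up per-node check:
  node 4: h_left=-1, h_right=-1, diff=0 [OK], height=0
  node 31: h_left=-1, h_right=-1, diff=0 [OK], height=0
  node 36: h_left=-1, h_right=-1, diff=0 [OK], height=0
  node 32: h_left=0, h_right=0, diff=0 [OK], height=1
  node 37: h_left=1, h_right=-1, diff=2 [FAIL (|1--1|=2 > 1)], height=2
  node 41: h_left=2, h_right=-1, diff=3 [FAIL (|2--1|=3 > 1)], height=3
  node 30: h_left=0, h_right=3, diff=3 [FAIL (|0-3|=3 > 1)], height=4
Node 37 violates the condition: |1 - -1| = 2 > 1.
Result: Not balanced


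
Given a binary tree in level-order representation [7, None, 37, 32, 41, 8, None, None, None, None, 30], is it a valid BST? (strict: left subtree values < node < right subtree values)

Level-order array: [7, None, 37, 32, 41, 8, None, None, None, None, 30]
Validate using subtree bounds (lo, hi): at each node, require lo < value < hi,
then recurse left with hi=value and right with lo=value.
Preorder trace (stopping at first violation):
  at node 7 with bounds (-inf, +inf): OK
  at node 37 with bounds (7, +inf): OK
  at node 32 with bounds (7, 37): OK
  at node 8 with bounds (7, 32): OK
  at node 30 with bounds (8, 32): OK
  at node 41 with bounds (37, +inf): OK
No violation found at any node.
Result: Valid BST


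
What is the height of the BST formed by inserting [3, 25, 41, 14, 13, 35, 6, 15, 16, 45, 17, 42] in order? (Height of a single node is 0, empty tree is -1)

Insertion order: [3, 25, 41, 14, 13, 35, 6, 15, 16, 45, 17, 42]
Tree (level-order array): [3, None, 25, 14, 41, 13, 15, 35, 45, 6, None, None, 16, None, None, 42, None, None, None, None, 17]
Compute height bottom-up (empty subtree = -1):
  height(6) = 1 + max(-1, -1) = 0
  height(13) = 1 + max(0, -1) = 1
  height(17) = 1 + max(-1, -1) = 0
  height(16) = 1 + max(-1, 0) = 1
  height(15) = 1 + max(-1, 1) = 2
  height(14) = 1 + max(1, 2) = 3
  height(35) = 1 + max(-1, -1) = 0
  height(42) = 1 + max(-1, -1) = 0
  height(45) = 1 + max(0, -1) = 1
  height(41) = 1 + max(0, 1) = 2
  height(25) = 1 + max(3, 2) = 4
  height(3) = 1 + max(-1, 4) = 5
Height = 5


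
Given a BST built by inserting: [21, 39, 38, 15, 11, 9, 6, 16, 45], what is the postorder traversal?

Tree insertion order: [21, 39, 38, 15, 11, 9, 6, 16, 45]
Tree (level-order array): [21, 15, 39, 11, 16, 38, 45, 9, None, None, None, None, None, None, None, 6]
Postorder traversal: [6, 9, 11, 16, 15, 38, 45, 39, 21]


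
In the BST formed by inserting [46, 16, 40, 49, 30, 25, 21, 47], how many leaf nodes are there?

Tree built from: [46, 16, 40, 49, 30, 25, 21, 47]
Tree (level-order array): [46, 16, 49, None, 40, 47, None, 30, None, None, None, 25, None, 21]
Rule: A leaf has 0 children.
Per-node child counts:
  node 46: 2 child(ren)
  node 16: 1 child(ren)
  node 40: 1 child(ren)
  node 30: 1 child(ren)
  node 25: 1 child(ren)
  node 21: 0 child(ren)
  node 49: 1 child(ren)
  node 47: 0 child(ren)
Matching nodes: [21, 47]
Count of leaf nodes: 2


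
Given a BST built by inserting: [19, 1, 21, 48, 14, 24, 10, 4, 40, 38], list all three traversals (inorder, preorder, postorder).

Tree insertion order: [19, 1, 21, 48, 14, 24, 10, 4, 40, 38]
Tree (level-order array): [19, 1, 21, None, 14, None, 48, 10, None, 24, None, 4, None, None, 40, None, None, 38]
Inorder (L, root, R): [1, 4, 10, 14, 19, 21, 24, 38, 40, 48]
Preorder (root, L, R): [19, 1, 14, 10, 4, 21, 48, 24, 40, 38]
Postorder (L, R, root): [4, 10, 14, 1, 38, 40, 24, 48, 21, 19]


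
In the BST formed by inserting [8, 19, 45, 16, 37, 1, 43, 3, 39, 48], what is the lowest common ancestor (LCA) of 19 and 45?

Tree insertion order: [8, 19, 45, 16, 37, 1, 43, 3, 39, 48]
Tree (level-order array): [8, 1, 19, None, 3, 16, 45, None, None, None, None, 37, 48, None, 43, None, None, 39]
In a BST, the LCA of p=19, q=45 is the first node v on the
root-to-leaf path with p <= v <= q (go left if both < v, right if both > v).
Walk from root:
  at 8: both 19 and 45 > 8, go right
  at 19: 19 <= 19 <= 45, this is the LCA
LCA = 19
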